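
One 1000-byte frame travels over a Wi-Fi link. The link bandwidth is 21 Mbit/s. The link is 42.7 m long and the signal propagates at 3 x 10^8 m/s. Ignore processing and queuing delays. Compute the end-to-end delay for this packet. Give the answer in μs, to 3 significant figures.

381 μs

L = 1000 × 8 = 8000 bits.
Transmission delay = L/R = 8000 / 21000000 = 380.952 μs.
Propagation delay = d/s = 42.7 m / 300000000 m/s = 0.142333 μs.
Total = 381 μs.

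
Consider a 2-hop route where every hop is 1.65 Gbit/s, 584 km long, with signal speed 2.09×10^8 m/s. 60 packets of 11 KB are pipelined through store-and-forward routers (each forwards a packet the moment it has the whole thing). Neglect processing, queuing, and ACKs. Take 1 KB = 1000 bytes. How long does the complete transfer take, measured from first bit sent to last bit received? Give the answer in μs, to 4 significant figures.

8842 μs

Per-hop transmission t_tx = L/R = 88000/1650000000 = 53.3333 μs.
Per-hop propagation t_prop = 584000/209000000 = 2794.26 μs.
Pipeline fill: first packet needs 2·t_tx to clear all hops; remaining 59 packets each add one t_tx.
Total = (2+60-1)·t_tx + 2·t_prop = 61·53.3333 + 2·2794.26 = 8842 μs.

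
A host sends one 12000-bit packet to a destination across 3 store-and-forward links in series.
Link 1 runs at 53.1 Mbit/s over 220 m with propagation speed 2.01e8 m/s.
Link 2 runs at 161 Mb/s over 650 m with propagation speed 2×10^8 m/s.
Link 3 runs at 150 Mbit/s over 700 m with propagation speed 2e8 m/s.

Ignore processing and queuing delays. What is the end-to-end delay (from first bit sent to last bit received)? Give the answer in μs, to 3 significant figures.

388 μs

Transmission delays (L/R per hop): 225.989, 74.5342, 80 μs; sum = 380.523 μs.
Propagation delays (d/s per hop): 1.09453, 3.25, 3.5 μs; sum = 7.84453 μs.
End-to-end = 388 μs.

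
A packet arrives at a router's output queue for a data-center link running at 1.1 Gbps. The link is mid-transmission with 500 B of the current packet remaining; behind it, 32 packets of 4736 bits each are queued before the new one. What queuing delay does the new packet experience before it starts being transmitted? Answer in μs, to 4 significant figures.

141.4 μs

Each queued packet: L/R = 4736/1100000000 = 4.30545 μs.
32 queued → 137.775 μs.
Plus remaining 4000 bits of current packet: 3.63636 μs.
Queuing delay = 141.4 μs.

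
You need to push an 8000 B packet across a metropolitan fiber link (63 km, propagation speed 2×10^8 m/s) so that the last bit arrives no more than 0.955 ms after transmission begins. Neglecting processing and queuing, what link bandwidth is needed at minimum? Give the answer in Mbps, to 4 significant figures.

L = 64000 bits.
Propagation delay = 63000 / 200000000 = 0.315 ms.
Transmission budget = 0.955 − 0.315 = 0.64 ms.
R ≥ L / t_tx = 64000 bits / 0.00064 s = 100.0 Mbps.

100.0 Mbps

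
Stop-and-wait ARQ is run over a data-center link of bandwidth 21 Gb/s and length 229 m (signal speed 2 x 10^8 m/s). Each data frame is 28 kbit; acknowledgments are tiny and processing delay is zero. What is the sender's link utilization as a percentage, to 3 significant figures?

36.8 %

t_tx = L/R = 28000/21000000000 = 1.33333e-06 s.
t_prop = 229/200000000 = 1.145e-06 s; RTT = 2.29e-06 s.
Cycle = t_tx + RTT = 3.62333e-06 s.
Utilization = t_tx / cycle = 1.33333e-06/3.62333e-06 = 36.8 %.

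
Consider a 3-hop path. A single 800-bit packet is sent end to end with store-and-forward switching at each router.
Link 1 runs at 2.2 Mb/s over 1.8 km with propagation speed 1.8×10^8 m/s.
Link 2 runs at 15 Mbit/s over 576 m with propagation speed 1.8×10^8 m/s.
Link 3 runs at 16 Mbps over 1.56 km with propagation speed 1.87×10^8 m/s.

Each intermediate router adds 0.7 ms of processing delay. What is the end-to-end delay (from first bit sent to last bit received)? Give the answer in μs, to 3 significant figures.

1890 μs

Transmission delays (L/R per hop): 363.636, 53.3333, 50 μs; sum = 466.97 μs.
Propagation delays (d/s per hop): 10, 3.2, 8.34225 μs; sum = 21.5422 μs.
Processing at 2 router(s): 2 × 0.7 ms = 1400 μs.
End-to-end = 1890 μs.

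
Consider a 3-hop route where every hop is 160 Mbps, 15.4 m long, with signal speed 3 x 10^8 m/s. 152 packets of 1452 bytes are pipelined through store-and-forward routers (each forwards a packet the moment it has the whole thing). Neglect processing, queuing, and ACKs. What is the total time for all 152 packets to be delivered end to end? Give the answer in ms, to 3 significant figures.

Per-hop transmission t_tx = L/R = 11616/160000000 = 0.0726 ms.
Per-hop propagation t_prop = 15.4/300000000 = 5.13333e-05 ms.
Pipeline fill: first packet needs 3·t_tx to clear all hops; remaining 151 packets each add one t_tx.
Total = (3+152-1)·t_tx + 3·t_prop = 154·0.0726 + 3·5.13333e-05 = 11.2 ms.

11.2 ms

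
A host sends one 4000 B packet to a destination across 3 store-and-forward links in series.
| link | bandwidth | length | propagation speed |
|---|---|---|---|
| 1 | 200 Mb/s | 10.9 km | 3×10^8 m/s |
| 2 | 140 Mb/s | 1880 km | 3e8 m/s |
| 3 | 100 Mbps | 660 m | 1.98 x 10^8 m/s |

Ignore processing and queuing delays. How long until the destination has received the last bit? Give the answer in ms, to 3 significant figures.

L = 4000 × 8 = 32000 bits.
Transmission delays (L/R per hop): 0.16, 0.228571, 0.32 ms; sum = 0.708571 ms.
Propagation delays (d/s per hop): 0.0363333, 6.26667, 0.00333333 ms; sum = 6.30633 ms.
End-to-end = 7.01 ms.

7.01 ms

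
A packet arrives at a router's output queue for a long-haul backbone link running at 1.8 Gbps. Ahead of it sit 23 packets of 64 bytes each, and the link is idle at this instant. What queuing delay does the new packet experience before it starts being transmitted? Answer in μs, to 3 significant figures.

6.54 μs

Each queued packet: L/R = 512/1800000000 = 0.284444 μs.
23 queued → 6.54222 μs.
Queuing delay = 6.54 μs.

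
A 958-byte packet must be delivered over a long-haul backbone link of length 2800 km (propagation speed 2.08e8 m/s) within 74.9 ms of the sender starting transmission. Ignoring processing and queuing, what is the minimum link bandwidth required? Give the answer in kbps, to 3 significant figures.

125 kbps

L = 7664 bits.
Propagation delay = 2800000 / 208000000 = 13.4615 ms.
Transmission budget = 74.9 − 13.4615 = 61.4385 ms.
R ≥ L / t_tx = 7664 bits / 0.0614385 s = 125 kbps.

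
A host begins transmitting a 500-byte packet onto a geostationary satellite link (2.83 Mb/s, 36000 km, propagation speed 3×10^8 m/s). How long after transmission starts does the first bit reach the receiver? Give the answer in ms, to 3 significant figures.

120 ms

First bit experiences only propagation delay: d/s = 36000000/300000000 = 120 ms.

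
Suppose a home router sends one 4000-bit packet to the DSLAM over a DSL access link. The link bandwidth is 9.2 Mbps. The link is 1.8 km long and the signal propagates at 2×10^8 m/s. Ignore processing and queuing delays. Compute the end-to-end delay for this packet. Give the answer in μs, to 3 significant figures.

Transmission delay = L/R = 4000 / 9200000 = 434.783 μs.
Propagation delay = d/s = 1800 m / 200000000 m/s = 9 μs.
Total = 444 μs.

444 μs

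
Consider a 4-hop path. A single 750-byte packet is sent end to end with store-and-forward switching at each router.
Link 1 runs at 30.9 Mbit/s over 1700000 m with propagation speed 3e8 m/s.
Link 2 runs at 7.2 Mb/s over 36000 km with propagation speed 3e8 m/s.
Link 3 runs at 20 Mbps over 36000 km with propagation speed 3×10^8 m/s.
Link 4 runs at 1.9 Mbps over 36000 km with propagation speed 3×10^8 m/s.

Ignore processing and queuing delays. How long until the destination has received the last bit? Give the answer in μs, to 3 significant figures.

370000 μs

L = 750 × 8 = 6000 bits.
Transmission delays (L/R per hop): 194.175, 833.333, 300, 3157.89 μs; sum = 4485.4 μs.
Propagation delays (d/s per hop): 5666.67, 120000, 120000, 120000 μs; sum = 365667 μs.
End-to-end = 370000 μs.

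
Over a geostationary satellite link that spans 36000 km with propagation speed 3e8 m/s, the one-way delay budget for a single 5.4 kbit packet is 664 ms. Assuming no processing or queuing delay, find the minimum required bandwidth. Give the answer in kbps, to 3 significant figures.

9.93 kbps

Propagation delay = 36000000 / 300000000 = 120 ms.
Transmission budget = 664 − 120 = 544 ms.
R ≥ L / t_tx = 5400 bits / 0.544 s = 9.93 kbps.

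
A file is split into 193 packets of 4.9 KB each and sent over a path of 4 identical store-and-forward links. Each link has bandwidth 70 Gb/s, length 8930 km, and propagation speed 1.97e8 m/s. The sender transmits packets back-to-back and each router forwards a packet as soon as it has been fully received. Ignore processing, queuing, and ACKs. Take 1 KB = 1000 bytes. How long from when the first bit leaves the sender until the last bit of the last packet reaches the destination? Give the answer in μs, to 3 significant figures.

Per-hop transmission t_tx = L/R = 39200/70000000000 = 0.56 μs.
Per-hop propagation t_prop = 8930000/197000000 = 45329.9 μs.
Pipeline fill: first packet needs 4·t_tx to clear all hops; remaining 192 packets each add one t_tx.
Total = (4+193-1)·t_tx + 4·t_prop = 196·0.56 + 4·45329.9 = 181000 μs.

181000 μs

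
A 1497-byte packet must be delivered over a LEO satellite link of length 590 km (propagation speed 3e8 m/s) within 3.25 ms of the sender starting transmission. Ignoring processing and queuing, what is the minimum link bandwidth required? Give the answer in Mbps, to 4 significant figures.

L = 11976 bits.
Propagation delay = 590000 / 300000000 = 1.96667 ms.
Transmission budget = 3.25 − 1.96667 = 1.28333 ms.
R ≥ L / t_tx = 11976 bits / 0.00128333 s = 9.332 Mbps.

9.332 Mbps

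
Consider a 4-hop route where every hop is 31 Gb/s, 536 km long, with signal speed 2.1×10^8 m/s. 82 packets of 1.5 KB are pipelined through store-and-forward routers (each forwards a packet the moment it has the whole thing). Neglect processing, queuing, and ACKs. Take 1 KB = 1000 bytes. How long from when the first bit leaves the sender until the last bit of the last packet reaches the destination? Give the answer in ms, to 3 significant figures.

Per-hop transmission t_tx = L/R = 12000/31000000000 = 0.000387097 ms.
Per-hop propagation t_prop = 536000/210000000 = 2.55238 ms.
Pipeline fill: first packet needs 4·t_tx to clear all hops; remaining 81 packets each add one t_tx.
Total = (4+82-1)·t_tx + 4·t_prop = 85·0.000387097 + 4·2.55238 = 10.2 ms.

10.2 ms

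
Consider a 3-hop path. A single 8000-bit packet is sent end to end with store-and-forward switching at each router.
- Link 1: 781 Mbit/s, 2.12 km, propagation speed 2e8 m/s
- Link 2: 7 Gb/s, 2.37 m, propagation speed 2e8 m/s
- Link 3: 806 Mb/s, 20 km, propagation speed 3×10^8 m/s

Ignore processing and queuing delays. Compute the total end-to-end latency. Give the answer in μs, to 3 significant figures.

98.6 μs

Transmission delays (L/R per hop): 10.2433, 1.14286, 9.92556 μs; sum = 21.3117 μs.
Propagation delays (d/s per hop): 10.6, 0.01185, 66.6667 μs; sum = 77.2785 μs.
End-to-end = 98.6 μs.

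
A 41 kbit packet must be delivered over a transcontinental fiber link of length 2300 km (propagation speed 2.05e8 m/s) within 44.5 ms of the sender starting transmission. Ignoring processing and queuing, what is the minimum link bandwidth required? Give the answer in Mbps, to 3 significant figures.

Propagation delay = 2300000 / 2.05e+08 = 11.2195 ms.
Transmission budget = 44.5 − 11.2195 = 33.2805 ms.
R ≥ L / t_tx = 41000 bits / 0.0332805 s = 1.23 Mbps.

1.23 Mbps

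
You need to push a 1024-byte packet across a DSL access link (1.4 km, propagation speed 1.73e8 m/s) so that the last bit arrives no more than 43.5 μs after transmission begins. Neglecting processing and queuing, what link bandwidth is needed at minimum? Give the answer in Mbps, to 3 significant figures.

L = 8192 bits.
Propagation delay = 1400 / 173000000 = 8.09249 μs.
Transmission budget = 43.5 − 8.09249 = 35.4075 μs.
R ≥ L / t_tx = 8192 bits / 3.54075e-05 s = 231 Mbps.

231 Mbps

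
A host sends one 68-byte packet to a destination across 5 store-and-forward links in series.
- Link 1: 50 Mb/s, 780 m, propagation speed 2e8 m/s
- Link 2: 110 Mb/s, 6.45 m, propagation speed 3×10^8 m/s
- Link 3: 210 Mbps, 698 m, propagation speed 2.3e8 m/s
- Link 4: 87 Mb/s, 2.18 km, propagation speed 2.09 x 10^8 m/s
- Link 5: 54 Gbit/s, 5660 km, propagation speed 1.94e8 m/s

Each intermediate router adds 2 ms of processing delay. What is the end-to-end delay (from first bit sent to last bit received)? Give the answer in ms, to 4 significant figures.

L = 68 × 8 = 544 bits.
Transmission delays (L/R per hop): 0.01088, 0.00494545, 0.00259048, 0.00625287, 1.00741e-05 ms; sum = 0.0246789 ms.
Propagation delays (d/s per hop): 0.0039, 2.15e-05, 0.00303478, 0.0104306, 29.1753 ms; sum = 29.1926 ms.
Processing at 4 router(s): 4 × 2 ms = 8 ms.
End-to-end = 37.22 ms.

37.22 ms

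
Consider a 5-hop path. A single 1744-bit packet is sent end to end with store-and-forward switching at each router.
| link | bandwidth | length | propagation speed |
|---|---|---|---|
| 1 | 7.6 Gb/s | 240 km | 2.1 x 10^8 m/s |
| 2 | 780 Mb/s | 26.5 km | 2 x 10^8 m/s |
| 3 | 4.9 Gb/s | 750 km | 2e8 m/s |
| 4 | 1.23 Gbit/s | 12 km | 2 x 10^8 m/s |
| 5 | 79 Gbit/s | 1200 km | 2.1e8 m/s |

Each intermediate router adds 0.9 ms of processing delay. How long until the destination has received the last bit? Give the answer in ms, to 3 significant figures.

Transmission delays (L/R per hop): 0.000229474, 0.0022359, 0.000355918, 0.00141789, 2.20759e-05 ms; sum = 0.00426125 ms.
Propagation delays (d/s per hop): 1.14286, 0.1325, 3.75, 0.06, 5.71429 ms; sum = 10.7996 ms.
Processing at 4 router(s): 4 × 0.9 ms = 3.6 ms.
End-to-end = 14.4 ms.

14.4 ms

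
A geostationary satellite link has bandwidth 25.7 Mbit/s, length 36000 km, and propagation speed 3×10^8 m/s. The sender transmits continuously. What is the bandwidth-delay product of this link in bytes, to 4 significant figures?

385500 bytes

Propagation delay = 36000000 / 300000000 = 0.12 s.
BDP = R × t_prop = 25700000 × 0.12 = 3084000 bits.
In bytes: 3084000/8 = 385500 bytes.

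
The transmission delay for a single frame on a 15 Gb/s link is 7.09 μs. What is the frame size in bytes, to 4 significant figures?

13290 bytes

L = R × t_tx = 15000000000 b/s × 7.09e-06 s = 106350 bits.
In bytes: 106350 / 8 = 13290 bytes.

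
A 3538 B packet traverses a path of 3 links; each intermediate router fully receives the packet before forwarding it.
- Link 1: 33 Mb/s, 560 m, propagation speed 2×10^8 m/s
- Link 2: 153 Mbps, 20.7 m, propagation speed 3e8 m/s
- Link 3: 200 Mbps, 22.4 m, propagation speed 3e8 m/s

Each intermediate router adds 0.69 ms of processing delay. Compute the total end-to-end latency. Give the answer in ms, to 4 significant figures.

L = 3538 × 8 = 28304 bits.
Transmission delays (L/R per hop): 0.857697, 0.184993, 0.14152 ms; sum = 1.18421 ms.
Propagation delays (d/s per hop): 0.0028, 6.9e-05, 7.46667e-05 ms; sum = 0.00294367 ms.
Processing at 2 router(s): 2 × 0.69 ms = 1.38 ms.
End-to-end = 2.567 ms.

2.567 ms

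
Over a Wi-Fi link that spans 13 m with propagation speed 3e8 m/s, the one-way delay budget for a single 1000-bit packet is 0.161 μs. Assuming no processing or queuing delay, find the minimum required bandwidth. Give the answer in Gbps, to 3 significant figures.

8.50 Gbps

Propagation delay = 13 / 300000000 = 0.0433333 μs.
Transmission budget = 0.161 − 0.0433333 = 0.117667 μs.
R ≥ L / t_tx = 1000 bits / 1.17667e-07 s = 8.50 Gbps.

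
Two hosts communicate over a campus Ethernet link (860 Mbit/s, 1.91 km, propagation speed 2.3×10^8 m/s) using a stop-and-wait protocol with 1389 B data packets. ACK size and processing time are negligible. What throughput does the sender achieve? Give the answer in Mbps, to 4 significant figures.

t_tx = L/R = 11112/860000000 = 1.29209e-05 s.
t_prop = 1910/2.3e+08 = 8.30435e-06 s; RTT = 1.66087e-05 s.
Cycle = t_tx + RTT = 2.95296e-05 s.
Throughput = L / cycle = 11112 / 2.95296e-05 = 376.3 Mbps.

376.3 Mbps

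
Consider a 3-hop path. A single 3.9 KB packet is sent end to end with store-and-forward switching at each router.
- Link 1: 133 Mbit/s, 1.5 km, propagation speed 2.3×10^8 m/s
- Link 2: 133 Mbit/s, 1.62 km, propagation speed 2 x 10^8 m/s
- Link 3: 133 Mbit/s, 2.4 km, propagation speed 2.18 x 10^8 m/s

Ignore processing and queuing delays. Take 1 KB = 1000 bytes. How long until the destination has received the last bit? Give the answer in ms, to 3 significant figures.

L = 31200 bits.
Transmission delay per hop = L/R = 31200/133000000 = 0.234586 ms; 3 hops → 0.703759 ms.
Propagation delays (d/s per hop): 0.00652174, 0.0081, 0.0110092 ms; sum = 0.0256309 ms.
End-to-end = 0.729 ms.

0.729 ms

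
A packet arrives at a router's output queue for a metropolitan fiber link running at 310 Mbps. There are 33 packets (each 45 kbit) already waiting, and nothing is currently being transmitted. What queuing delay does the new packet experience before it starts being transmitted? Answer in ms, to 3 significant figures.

4.79 ms

Each queued packet: L/R = 45000/310000000 = 0.145161 ms.
33 queued → 4.79032 ms.
Queuing delay = 4.79 ms.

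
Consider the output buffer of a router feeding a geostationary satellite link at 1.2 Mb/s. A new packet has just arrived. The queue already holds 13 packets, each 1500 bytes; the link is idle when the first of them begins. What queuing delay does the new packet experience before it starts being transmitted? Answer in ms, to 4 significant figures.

Each queued packet: L/R = 12000/1200000 = 10 ms.
13 queued → 130 ms.
Queuing delay = 130.0 ms.

130.0 ms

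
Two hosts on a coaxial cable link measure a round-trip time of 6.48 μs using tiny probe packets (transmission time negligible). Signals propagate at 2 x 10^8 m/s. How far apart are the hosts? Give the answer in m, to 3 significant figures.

One-way propagation = RTT/2 = 3.24 μs.
d = s × t = 200000000 × 3.24e-06 = 648 m.

648 m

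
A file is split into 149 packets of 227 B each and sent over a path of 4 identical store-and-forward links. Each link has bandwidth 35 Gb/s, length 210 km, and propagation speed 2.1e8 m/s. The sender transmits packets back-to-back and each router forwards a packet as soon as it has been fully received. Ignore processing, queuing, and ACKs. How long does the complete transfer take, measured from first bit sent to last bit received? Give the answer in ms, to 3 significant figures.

4.01 ms

Per-hop transmission t_tx = L/R = 1816/35000000000 = 5.18857e-05 ms.
Per-hop propagation t_prop = 210000/210000000 = 1 ms.
Pipeline fill: first packet needs 4·t_tx to clear all hops; remaining 148 packets each add one t_tx.
Total = (4+149-1)·t_tx + 4·t_prop = 152·5.18857e-05 + 4·1 = 4.01 ms.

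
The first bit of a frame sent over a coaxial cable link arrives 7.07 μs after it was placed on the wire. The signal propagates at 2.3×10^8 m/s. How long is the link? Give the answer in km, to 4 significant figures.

d = s × t_prop = 2.3e+08 × 7.07e-06 = 1.626 km.

1.626 km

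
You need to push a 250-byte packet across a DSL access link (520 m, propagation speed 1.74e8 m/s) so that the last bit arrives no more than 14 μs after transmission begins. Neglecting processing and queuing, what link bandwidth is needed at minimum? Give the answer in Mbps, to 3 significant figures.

182 Mbps

L = 2000 bits.
Propagation delay = 520 / 174000000 = 2.98851 μs.
Transmission budget = 14 − 2.98851 = 11.0115 μs.
R ≥ L / t_tx = 2000 bits / 1.10115e-05 s = 182 Mbps.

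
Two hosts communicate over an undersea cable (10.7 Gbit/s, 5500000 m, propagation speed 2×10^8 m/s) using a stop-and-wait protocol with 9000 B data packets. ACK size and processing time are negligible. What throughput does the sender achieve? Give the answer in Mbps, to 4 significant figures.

t_tx = L/R = 72000/10700000000 = 6.72897e-06 s.
t_prop = 5500000/200000000 = 0.0275 s; RTT = 0.055 s.
Cycle = t_tx + RTT = 0.0550067 s.
Throughput = L / cycle = 72000 / 0.0550067 = 1.309 Mbps.

1.309 Mbps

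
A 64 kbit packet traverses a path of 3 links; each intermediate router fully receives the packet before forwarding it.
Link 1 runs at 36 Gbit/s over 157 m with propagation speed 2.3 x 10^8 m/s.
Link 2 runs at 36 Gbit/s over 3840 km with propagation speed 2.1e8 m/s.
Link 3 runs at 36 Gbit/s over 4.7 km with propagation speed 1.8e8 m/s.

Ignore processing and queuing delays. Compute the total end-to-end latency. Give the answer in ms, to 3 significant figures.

L = 64000 bits.
Transmission delay per hop = L/R = 64000/36000000000 = 0.00177778 ms; 3 hops → 0.00533333 ms.
Propagation delays (d/s per hop): 0.000682609, 18.2857, 0.0261111 ms; sum = 18.3125 ms.
End-to-end = 18.3 ms.

18.3 ms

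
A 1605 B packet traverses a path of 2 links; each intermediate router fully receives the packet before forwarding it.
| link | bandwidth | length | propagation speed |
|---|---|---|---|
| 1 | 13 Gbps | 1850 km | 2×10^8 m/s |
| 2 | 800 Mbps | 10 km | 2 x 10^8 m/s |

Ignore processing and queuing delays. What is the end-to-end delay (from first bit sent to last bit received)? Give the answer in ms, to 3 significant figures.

L = 1605 × 8 = 12840 bits.
Transmission delays (L/R per hop): 0.000987692, 0.01605 ms; sum = 0.0170377 ms.
Propagation delays (d/s per hop): 9.25, 0.05 ms; sum = 9.3 ms.
End-to-end = 9.32 ms.

9.32 ms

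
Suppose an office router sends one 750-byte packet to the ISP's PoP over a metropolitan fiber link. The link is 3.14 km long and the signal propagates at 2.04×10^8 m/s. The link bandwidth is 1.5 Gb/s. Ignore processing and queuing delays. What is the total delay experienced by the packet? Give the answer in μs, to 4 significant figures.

L = 750 × 8 = 6000 bits.
Transmission delay = L/R = 6000 / 1500000000 = 4 μs.
Propagation delay = d/s = 3140 m / 204000000 m/s = 15.3922 μs.
Total = 19.39 μs.

19.39 μs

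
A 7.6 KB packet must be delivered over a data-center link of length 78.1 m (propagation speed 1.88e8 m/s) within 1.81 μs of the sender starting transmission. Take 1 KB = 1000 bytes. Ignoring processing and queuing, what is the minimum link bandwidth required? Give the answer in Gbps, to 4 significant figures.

L = 60800 bits.
Propagation delay = 78.1 / 188000000 = 0.415426 μs.
Transmission budget = 1.81 − 0.415426 = 1.39457 μs.
R ≥ L / t_tx = 60800 bits / 1.39457e-06 s = 43.60 Gbps.

43.60 Gbps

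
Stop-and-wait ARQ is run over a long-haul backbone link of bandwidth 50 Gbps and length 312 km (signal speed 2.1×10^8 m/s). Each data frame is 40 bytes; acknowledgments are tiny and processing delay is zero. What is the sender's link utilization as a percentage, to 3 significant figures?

0.000215 %

t_tx = L/R = 320/50000000000 = 6.4e-09 s.
t_prop = 312000/210000000 = 0.00148571 s; RTT = 0.00297143 s.
Cycle = t_tx + RTT = 0.00297143 s.
Utilization = t_tx / cycle = 6.4e-09/0.00297143 = 0.000215 %.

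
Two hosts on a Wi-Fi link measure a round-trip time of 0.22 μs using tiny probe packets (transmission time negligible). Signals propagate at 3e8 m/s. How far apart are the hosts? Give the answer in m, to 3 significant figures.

One-way propagation = RTT/2 = 0.11 μs.
d = s × t = 300000000 × 1.1e-07 = 33.0 m.

33.0 m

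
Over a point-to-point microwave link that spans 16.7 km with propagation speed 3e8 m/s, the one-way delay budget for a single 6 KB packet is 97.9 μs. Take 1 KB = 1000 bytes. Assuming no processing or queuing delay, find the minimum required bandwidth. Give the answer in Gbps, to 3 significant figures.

1.14 Gbps

L = 48000 bits.
Propagation delay = 16700 / 300000000 = 55.6667 μs.
Transmission budget = 97.9 − 55.6667 = 42.2333 μs.
R ≥ L / t_tx = 48000 bits / 4.22333e-05 s = 1.14 Gbps.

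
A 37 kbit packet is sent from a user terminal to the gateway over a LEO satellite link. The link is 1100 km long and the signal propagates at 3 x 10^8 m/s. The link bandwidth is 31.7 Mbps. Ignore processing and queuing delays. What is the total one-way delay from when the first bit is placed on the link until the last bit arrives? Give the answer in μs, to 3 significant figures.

4830 μs

L = 37000 bits.
Transmission delay = L/R = 37000 / 31700000 = 1167.19 μs.
Propagation delay = d/s = 1100000 m / 300000000 m/s = 3666.67 μs.
Total = 4830 μs.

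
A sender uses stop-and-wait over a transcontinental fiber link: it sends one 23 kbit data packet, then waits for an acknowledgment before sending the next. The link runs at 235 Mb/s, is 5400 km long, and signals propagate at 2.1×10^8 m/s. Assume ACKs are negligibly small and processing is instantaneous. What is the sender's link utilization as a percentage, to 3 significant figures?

0.190 %

t_tx = L/R = 23000/235000000 = 9.78723e-05 s.
t_prop = 5400000/210000000 = 0.0257143 s; RTT = 0.0514286 s.
Cycle = t_tx + RTT = 0.0515264 s.
Utilization = t_tx / cycle = 9.78723e-05/0.0515264 = 0.190 %.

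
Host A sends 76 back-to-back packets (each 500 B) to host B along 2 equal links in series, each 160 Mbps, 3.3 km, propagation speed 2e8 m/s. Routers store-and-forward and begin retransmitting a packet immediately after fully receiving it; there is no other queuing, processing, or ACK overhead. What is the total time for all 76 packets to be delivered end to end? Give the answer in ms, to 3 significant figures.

Per-hop transmission t_tx = L/R = 4000/160000000 = 0.025 ms.
Per-hop propagation t_prop = 3300/200000000 = 0.0165 ms.
Pipeline fill: first packet needs 2·t_tx to clear all hops; remaining 75 packets each add one t_tx.
Total = (2+76-1)·t_tx + 2·t_prop = 77·0.025 + 2·0.0165 = 1.96 ms.

1.96 ms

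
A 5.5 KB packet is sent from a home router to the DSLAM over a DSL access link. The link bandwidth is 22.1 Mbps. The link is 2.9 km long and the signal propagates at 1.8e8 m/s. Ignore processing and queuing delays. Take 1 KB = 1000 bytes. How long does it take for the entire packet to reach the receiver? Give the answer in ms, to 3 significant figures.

L = 44000 bits.
Transmission delay = L/R = 44000 / 22100000 = 1.99095 ms.
Propagation delay = d/s = 2900 m / 180000000 m/s = 0.0161111 ms.
Total = 2.01 ms.

2.01 ms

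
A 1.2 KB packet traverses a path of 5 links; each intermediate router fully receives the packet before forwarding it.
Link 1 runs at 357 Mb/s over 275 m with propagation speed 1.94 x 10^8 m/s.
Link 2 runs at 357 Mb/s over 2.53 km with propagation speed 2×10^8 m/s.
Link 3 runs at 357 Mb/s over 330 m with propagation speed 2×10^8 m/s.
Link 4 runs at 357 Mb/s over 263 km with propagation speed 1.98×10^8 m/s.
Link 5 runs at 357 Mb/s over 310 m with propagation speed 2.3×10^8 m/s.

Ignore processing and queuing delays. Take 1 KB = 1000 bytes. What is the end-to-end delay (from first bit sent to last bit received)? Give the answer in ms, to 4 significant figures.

1.480 ms

L = 9600 bits.
Transmission delay per hop = L/R = 9600/357000000 = 0.0268908 ms; 5 hops → 0.134454 ms.
Propagation delays (d/s per hop): 0.00141753, 0.01265, 0.00165, 1.32828, 0.00134783 ms; sum = 1.34535 ms.
End-to-end = 1.480 ms.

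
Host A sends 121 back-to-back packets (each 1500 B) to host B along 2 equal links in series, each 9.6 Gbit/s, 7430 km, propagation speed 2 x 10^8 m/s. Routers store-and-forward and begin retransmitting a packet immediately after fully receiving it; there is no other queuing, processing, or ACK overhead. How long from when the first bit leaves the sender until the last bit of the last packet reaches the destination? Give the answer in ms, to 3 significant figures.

Per-hop transmission t_tx = L/R = 12000/9600000000 = 0.00125 ms.
Per-hop propagation t_prop = 7430000/200000000 = 37.15 ms.
Pipeline fill: first packet needs 2·t_tx to clear all hops; remaining 120 packets each add one t_tx.
Total = (2+121-1)·t_tx + 2·t_prop = 122·0.00125 + 2·37.15 = 74.5 ms.

74.5 ms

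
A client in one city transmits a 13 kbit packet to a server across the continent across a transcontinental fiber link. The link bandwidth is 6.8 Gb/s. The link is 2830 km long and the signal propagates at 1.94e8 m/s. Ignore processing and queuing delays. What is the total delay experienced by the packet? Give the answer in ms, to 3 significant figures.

L = 13000 bits.
Transmission delay = L/R = 13000 / 6800000000 = 0.00191176 ms.
Propagation delay = d/s = 2830000 m / 194000000 m/s = 14.5876 ms.
Total = 14.6 ms.

14.6 ms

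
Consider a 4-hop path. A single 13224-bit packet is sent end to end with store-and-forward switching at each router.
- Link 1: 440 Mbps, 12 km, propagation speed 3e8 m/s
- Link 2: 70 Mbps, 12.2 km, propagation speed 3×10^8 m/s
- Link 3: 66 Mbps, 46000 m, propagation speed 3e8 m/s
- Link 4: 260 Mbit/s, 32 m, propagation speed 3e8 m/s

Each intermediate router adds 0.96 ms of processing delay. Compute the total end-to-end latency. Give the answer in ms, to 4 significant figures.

3.584 ms

Transmission delays (L/R per hop): 0.0300545, 0.188914, 0.200364, 0.0508615 ms; sum = 0.470194 ms.
Propagation delays (d/s per hop): 0.04, 0.0406667, 0.153333, 0.000106667 ms; sum = 0.234107 ms.
Processing at 3 router(s): 3 × 0.96 ms = 2.88 ms.
End-to-end = 3.584 ms.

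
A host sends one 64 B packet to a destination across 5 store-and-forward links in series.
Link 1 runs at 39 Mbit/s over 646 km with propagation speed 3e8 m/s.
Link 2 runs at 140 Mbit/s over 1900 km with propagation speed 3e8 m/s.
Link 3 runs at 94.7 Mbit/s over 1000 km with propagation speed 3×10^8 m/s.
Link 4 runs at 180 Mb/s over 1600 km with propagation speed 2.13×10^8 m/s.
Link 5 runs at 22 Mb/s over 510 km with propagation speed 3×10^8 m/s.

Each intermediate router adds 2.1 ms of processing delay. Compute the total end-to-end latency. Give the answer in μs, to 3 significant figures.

L = 64 × 8 = 512 bits.
Transmission delays (L/R per hop): 13.1282, 3.65714, 5.40655, 2.84444, 23.2727 μs; sum = 48.3091 μs.
Propagation delays (d/s per hop): 2153.33, 6333.33, 3333.33, 7511.74, 1700 μs; sum = 21031.7 μs.
Processing at 4 router(s): 4 × 2.1 ms = 8400 μs.
End-to-end = 29500 μs.

29500 μs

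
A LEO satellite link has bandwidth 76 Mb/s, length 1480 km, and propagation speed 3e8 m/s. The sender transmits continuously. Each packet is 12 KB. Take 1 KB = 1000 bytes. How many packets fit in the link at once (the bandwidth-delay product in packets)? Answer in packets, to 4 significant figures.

Propagation delay = 1480000 / 300000000 = 0.00493333 s.
BDP = R × t_prop = 76000000 × 0.00493333 = 374933 bits.
In packets of 96000 bits: 3.906 packets.

3.906 packets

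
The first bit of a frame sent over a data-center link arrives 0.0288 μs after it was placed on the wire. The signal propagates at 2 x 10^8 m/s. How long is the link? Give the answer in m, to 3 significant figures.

5.76 m

d = s × t_prop = 200000000 × 2.88e-08 = 5.76 m.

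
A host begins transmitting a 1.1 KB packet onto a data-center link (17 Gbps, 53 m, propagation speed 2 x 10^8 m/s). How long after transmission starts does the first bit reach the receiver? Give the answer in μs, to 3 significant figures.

First bit experiences only propagation delay: d/s = 53/200000000 = 0.265 μs.

0.265 μs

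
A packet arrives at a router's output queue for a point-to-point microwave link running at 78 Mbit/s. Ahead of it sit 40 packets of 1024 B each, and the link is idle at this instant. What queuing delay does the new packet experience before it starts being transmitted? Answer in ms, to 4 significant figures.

Each queued packet: L/R = 8192/78000000 = 0.105026 ms.
40 queued → 4.20103 ms.
Queuing delay = 4.201 ms.

4.201 ms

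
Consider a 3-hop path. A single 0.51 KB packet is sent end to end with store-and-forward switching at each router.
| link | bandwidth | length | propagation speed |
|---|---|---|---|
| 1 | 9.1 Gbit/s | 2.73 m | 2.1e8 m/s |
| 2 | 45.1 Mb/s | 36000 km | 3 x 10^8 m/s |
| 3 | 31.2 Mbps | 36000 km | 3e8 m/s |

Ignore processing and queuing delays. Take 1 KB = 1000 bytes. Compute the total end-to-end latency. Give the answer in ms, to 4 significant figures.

L = 4080 bits.
Transmission delays (L/R per hop): 0.000448352, 0.0904656, 0.130769 ms; sum = 0.221683 ms.
Propagation delays (d/s per hop): 1.3e-05, 120, 120 ms; sum = 240 ms.
End-to-end = 240.2 ms.

240.2 ms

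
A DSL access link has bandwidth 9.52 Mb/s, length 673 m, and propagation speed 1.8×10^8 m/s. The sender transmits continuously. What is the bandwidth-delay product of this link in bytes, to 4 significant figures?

Propagation delay = 673 / 180000000 = 3.73889e-06 s.
BDP = R × t_prop = 9520000 × 3.73889e-06 = 35.5942 bits.
In bytes: 35.5942/8 = 4.449 bytes.

4.449 bytes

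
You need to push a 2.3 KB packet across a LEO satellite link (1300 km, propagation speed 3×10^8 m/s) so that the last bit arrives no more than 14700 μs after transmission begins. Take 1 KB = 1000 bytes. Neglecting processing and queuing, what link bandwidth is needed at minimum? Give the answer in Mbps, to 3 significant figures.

L = 18400 bits.
Propagation delay = 1300000 / 300000000 = 4333.33 μs.
Transmission budget = 14700 − 4333.33 = 10366.7 μs.
R ≥ L / t_tx = 18400 bits / 0.0103667 s = 1.77 Mbps.

1.77 Mbps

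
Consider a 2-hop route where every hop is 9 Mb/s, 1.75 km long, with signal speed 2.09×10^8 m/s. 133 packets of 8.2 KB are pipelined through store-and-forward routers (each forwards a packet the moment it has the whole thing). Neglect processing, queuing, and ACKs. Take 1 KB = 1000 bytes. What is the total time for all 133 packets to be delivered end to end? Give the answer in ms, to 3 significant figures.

Per-hop transmission t_tx = L/R = 65600/9000000 = 7.28889 ms.
Per-hop propagation t_prop = 1750/209000000 = 0.00837321 ms.
Pipeline fill: first packet needs 2·t_tx to clear all hops; remaining 132 packets each add one t_tx.
Total = (2+133-1)·t_tx + 2·t_prop = 134·7.28889 + 2·0.00837321 = 977 ms.

977 ms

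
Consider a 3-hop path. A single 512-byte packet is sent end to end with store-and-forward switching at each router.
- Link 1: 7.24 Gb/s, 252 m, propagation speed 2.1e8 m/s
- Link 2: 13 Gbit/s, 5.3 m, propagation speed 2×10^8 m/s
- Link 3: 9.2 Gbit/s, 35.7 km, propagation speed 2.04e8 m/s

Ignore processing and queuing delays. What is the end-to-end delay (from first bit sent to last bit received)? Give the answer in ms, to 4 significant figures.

0.1776 ms

L = 512 × 8 = 4096 bits.
Transmission delays (L/R per hop): 0.000565746, 0.000315077, 0.000445217 ms; sum = 0.00132604 ms.
Propagation delays (d/s per hop): 0.0012, 2.65e-05, 0.175 ms; sum = 0.176227 ms.
End-to-end = 0.1776 ms.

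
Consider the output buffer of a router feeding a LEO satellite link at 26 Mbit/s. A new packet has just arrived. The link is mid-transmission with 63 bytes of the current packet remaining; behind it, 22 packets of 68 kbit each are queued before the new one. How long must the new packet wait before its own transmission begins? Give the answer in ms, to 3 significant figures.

Each queued packet: L/R = 68000/26000000 = 2.61538 ms.
22 queued → 57.5385 ms.
Plus remaining 504 bits of current packet: 0.0193846 ms.
Queuing delay = 57.6 ms.

57.6 ms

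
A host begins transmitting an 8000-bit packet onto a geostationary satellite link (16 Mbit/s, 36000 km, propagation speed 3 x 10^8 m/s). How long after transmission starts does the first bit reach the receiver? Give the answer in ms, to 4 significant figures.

120.0 ms

First bit experiences only propagation delay: d/s = 36000000/300000000 = 120.0 ms.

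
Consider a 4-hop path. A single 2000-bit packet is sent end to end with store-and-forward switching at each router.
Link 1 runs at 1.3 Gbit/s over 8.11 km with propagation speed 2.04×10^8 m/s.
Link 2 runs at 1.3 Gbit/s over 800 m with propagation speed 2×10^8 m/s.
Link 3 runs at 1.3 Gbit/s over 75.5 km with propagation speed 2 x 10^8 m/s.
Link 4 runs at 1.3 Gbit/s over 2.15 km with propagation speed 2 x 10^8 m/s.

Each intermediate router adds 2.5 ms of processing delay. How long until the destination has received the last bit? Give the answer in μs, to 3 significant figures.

Transmission delay per hop = L/R = 2000/1300000000 = 1.53846 μs; 4 hops → 6.15385 μs.
Propagation delays (d/s per hop): 39.7549, 4, 377.5, 10.75 μs; sum = 432.005 μs.
Processing at 3 router(s): 3 × 2.5 ms = 7500 μs.
End-to-end = 7940 μs.

7940 μs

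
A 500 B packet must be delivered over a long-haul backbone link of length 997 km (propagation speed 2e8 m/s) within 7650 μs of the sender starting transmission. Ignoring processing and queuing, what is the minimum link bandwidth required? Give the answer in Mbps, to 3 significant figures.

1.50 Mbps

L = 4000 bits.
Propagation delay = 997000 / 200000000 = 4985 μs.
Transmission budget = 7650 − 4985 = 2665 μs.
R ≥ L / t_tx = 4000 bits / 0.002665 s = 1.50 Mbps.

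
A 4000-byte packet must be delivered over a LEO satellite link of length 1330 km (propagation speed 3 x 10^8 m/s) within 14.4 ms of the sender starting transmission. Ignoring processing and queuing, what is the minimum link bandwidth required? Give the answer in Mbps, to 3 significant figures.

3.21 Mbps

L = 32000 bits.
Propagation delay = 1330000 / 300000000 = 4.43333 ms.
Transmission budget = 14.4 − 4.43333 = 9.96667 ms.
R ≥ L / t_tx = 32000 bits / 0.00996667 s = 3.21 Mbps.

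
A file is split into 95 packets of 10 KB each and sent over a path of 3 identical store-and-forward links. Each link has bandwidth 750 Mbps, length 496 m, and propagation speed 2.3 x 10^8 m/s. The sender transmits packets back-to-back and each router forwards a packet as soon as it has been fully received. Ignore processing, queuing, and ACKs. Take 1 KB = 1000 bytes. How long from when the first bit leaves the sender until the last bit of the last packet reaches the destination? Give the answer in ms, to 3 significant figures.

Per-hop transmission t_tx = L/R = 80000/750000000 = 0.106667 ms.
Per-hop propagation t_prop = 496/2.3e+08 = 0.00215652 ms.
Pipeline fill: first packet needs 3·t_tx to clear all hops; remaining 94 packets each add one t_tx.
Total = (3+95-1)·t_tx + 3·t_prop = 97·0.106667 + 3·0.00215652 = 10.4 ms.

10.4 ms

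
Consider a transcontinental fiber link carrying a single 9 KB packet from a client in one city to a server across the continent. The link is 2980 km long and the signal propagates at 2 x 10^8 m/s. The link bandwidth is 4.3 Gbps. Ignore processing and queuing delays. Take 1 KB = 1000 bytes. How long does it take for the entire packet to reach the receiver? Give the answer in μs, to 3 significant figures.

L = 72000 bits.
Transmission delay = L/R = 72000 / 4300000000 = 16.7442 μs.
Propagation delay = d/s = 2980000 m / 200000000 m/s = 14900 μs.
Total = 14900 μs.

14900 μs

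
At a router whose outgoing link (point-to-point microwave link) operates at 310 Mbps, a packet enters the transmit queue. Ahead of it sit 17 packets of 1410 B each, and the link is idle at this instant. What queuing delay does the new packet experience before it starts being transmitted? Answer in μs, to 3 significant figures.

Each queued packet: L/R = 11280/310000000 = 36.3871 μs.
17 queued → 618.581 μs.
Queuing delay = 619 μs.

619 μs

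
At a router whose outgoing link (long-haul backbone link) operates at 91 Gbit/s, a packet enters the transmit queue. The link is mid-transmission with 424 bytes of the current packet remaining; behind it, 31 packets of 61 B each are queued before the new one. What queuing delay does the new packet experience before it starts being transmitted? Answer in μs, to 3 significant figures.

0.204 μs

Each queued packet: L/R = 488/91000000000 = 0.00536264 μs.
31 queued → 0.166242 μs.
Plus remaining 3392 bits of current packet: 0.0372747 μs.
Queuing delay = 0.204 μs.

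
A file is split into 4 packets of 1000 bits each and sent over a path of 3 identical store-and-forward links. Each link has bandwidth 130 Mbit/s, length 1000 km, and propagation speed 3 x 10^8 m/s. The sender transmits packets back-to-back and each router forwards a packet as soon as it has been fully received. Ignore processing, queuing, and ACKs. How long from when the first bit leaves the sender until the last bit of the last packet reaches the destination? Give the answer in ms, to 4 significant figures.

10.05 ms

Per-hop transmission t_tx = L/R = 1000/130000000 = 0.00769231 ms.
Per-hop propagation t_prop = 1000000/300000000 = 3.33333 ms.
Pipeline fill: first packet needs 3·t_tx to clear all hops; remaining 3 packets each add one t_tx.
Total = (3+4-1)·t_tx + 3·t_prop = 6·0.00769231 + 3·3.33333 = 10.05 ms.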